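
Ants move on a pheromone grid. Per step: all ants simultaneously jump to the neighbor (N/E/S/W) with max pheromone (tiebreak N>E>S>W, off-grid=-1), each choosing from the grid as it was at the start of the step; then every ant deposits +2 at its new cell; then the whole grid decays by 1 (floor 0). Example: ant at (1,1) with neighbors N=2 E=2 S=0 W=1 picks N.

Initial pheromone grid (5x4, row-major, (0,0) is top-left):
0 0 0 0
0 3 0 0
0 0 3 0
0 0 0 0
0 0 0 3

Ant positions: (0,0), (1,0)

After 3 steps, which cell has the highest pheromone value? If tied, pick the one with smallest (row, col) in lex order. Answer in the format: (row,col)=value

Answer: (1,1)=6

Derivation:
Step 1: ant0:(0,0)->E->(0,1) | ant1:(1,0)->E->(1,1)
  grid max=4 at (1,1)
Step 2: ant0:(0,1)->S->(1,1) | ant1:(1,1)->N->(0,1)
  grid max=5 at (1,1)
Step 3: ant0:(1,1)->N->(0,1) | ant1:(0,1)->S->(1,1)
  grid max=6 at (1,1)
Final grid:
  0 3 0 0
  0 6 0 0
  0 0 0 0
  0 0 0 0
  0 0 0 0
Max pheromone 6 at (1,1)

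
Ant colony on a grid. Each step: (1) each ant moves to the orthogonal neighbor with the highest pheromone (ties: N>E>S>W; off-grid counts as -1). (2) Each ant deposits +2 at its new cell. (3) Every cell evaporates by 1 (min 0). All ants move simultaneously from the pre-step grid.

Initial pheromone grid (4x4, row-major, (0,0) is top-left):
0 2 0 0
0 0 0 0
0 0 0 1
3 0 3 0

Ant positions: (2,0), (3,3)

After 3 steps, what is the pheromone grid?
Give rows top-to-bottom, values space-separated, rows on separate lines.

After step 1: ants at (3,0),(3,2)
  0 1 0 0
  0 0 0 0
  0 0 0 0
  4 0 4 0
After step 2: ants at (2,0),(2,2)
  0 0 0 0
  0 0 0 0
  1 0 1 0
  3 0 3 0
After step 3: ants at (3,0),(3,2)
  0 0 0 0
  0 0 0 0
  0 0 0 0
  4 0 4 0

0 0 0 0
0 0 0 0
0 0 0 0
4 0 4 0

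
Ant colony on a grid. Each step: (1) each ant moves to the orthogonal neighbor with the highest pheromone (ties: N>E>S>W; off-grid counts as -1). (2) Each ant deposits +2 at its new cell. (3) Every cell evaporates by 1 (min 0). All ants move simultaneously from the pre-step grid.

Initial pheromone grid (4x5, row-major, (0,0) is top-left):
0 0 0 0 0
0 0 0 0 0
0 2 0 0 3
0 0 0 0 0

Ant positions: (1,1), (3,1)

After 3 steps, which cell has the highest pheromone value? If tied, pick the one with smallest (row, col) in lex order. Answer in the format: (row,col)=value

Answer: (2,1)=7

Derivation:
Step 1: ant0:(1,1)->S->(2,1) | ant1:(3,1)->N->(2,1)
  grid max=5 at (2,1)
Step 2: ant0:(2,1)->N->(1,1) | ant1:(2,1)->N->(1,1)
  grid max=4 at (2,1)
Step 3: ant0:(1,1)->S->(2,1) | ant1:(1,1)->S->(2,1)
  grid max=7 at (2,1)
Final grid:
  0 0 0 0 0
  0 2 0 0 0
  0 7 0 0 0
  0 0 0 0 0
Max pheromone 7 at (2,1)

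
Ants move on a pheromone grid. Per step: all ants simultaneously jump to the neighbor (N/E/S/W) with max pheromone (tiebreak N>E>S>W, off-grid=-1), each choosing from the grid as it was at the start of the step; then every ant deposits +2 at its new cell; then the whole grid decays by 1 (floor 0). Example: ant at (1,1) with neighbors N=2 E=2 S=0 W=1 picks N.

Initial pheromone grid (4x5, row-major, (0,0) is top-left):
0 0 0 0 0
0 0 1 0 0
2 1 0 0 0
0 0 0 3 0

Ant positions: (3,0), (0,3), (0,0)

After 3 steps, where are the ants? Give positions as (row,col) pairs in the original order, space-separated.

Step 1: ant0:(3,0)->N->(2,0) | ant1:(0,3)->E->(0,4) | ant2:(0,0)->E->(0,1)
  grid max=3 at (2,0)
Step 2: ant0:(2,0)->N->(1,0) | ant1:(0,4)->S->(1,4) | ant2:(0,1)->E->(0,2)
  grid max=2 at (2,0)
Step 3: ant0:(1,0)->S->(2,0) | ant1:(1,4)->N->(0,4) | ant2:(0,2)->E->(0,3)
  grid max=3 at (2,0)

(2,0) (0,4) (0,3)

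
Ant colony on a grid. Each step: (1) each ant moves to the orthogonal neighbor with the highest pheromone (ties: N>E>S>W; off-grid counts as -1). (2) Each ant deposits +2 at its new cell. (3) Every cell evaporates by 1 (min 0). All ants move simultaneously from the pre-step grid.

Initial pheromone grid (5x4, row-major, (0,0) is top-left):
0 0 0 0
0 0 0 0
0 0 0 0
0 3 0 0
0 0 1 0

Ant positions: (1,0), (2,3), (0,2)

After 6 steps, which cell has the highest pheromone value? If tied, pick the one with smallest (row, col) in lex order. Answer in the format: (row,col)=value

Answer: (0,3)=10

Derivation:
Step 1: ant0:(1,0)->N->(0,0) | ant1:(2,3)->N->(1,3) | ant2:(0,2)->E->(0,3)
  grid max=2 at (3,1)
Step 2: ant0:(0,0)->E->(0,1) | ant1:(1,3)->N->(0,3) | ant2:(0,3)->S->(1,3)
  grid max=2 at (0,3)
Step 3: ant0:(0,1)->E->(0,2) | ant1:(0,3)->S->(1,3) | ant2:(1,3)->N->(0,3)
  grid max=3 at (0,3)
Step 4: ant0:(0,2)->E->(0,3) | ant1:(1,3)->N->(0,3) | ant2:(0,3)->S->(1,3)
  grid max=6 at (0,3)
Step 5: ant0:(0,3)->S->(1,3) | ant1:(0,3)->S->(1,3) | ant2:(1,3)->N->(0,3)
  grid max=7 at (0,3)
Step 6: ant0:(1,3)->N->(0,3) | ant1:(1,3)->N->(0,3) | ant2:(0,3)->S->(1,3)
  grid max=10 at (0,3)
Final grid:
  0 0 0 10
  0 0 0 8
  0 0 0 0
  0 0 0 0
  0 0 0 0
Max pheromone 10 at (0,3)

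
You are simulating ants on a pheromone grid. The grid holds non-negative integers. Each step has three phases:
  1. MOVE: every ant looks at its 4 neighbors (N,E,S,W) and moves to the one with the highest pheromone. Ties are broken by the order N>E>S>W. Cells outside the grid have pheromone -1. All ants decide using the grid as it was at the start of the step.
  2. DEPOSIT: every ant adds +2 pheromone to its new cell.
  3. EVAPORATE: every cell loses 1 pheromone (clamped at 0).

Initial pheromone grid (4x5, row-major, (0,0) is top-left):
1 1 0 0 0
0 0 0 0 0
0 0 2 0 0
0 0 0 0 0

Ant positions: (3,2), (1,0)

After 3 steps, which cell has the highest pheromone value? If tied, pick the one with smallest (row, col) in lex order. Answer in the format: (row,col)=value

Answer: (2,2)=3

Derivation:
Step 1: ant0:(3,2)->N->(2,2) | ant1:(1,0)->N->(0,0)
  grid max=3 at (2,2)
Step 2: ant0:(2,2)->N->(1,2) | ant1:(0,0)->E->(0,1)
  grid max=2 at (2,2)
Step 3: ant0:(1,2)->S->(2,2) | ant1:(0,1)->W->(0,0)
  grid max=3 at (2,2)
Final grid:
  2 0 0 0 0
  0 0 0 0 0
  0 0 3 0 0
  0 0 0 0 0
Max pheromone 3 at (2,2)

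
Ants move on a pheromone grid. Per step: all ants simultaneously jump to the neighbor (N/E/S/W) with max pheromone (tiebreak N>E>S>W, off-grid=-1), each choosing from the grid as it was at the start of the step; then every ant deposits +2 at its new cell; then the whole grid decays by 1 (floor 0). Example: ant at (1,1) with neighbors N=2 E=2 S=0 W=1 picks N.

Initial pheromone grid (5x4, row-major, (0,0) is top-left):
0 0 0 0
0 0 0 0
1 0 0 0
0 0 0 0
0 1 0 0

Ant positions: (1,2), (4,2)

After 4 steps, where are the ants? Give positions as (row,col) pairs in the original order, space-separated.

Step 1: ant0:(1,2)->N->(0,2) | ant1:(4,2)->W->(4,1)
  grid max=2 at (4,1)
Step 2: ant0:(0,2)->E->(0,3) | ant1:(4,1)->N->(3,1)
  grid max=1 at (0,3)
Step 3: ant0:(0,3)->S->(1,3) | ant1:(3,1)->S->(4,1)
  grid max=2 at (4,1)
Step 4: ant0:(1,3)->N->(0,3) | ant1:(4,1)->N->(3,1)
  grid max=1 at (0,3)

(0,3) (3,1)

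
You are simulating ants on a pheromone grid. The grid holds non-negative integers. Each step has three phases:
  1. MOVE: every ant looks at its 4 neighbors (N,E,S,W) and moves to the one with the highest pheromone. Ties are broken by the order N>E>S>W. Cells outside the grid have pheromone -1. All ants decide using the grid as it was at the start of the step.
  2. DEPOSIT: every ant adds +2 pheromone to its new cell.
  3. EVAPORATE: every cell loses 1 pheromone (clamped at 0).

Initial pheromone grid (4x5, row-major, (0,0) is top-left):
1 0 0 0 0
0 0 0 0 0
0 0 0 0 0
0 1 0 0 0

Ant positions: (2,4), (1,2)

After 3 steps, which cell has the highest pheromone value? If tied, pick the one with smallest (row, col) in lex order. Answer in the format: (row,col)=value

Step 1: ant0:(2,4)->N->(1,4) | ant1:(1,2)->N->(0,2)
  grid max=1 at (0,2)
Step 2: ant0:(1,4)->N->(0,4) | ant1:(0,2)->E->(0,3)
  grid max=1 at (0,3)
Step 3: ant0:(0,4)->W->(0,3) | ant1:(0,3)->E->(0,4)
  grid max=2 at (0,3)
Final grid:
  0 0 0 2 2
  0 0 0 0 0
  0 0 0 0 0
  0 0 0 0 0
Max pheromone 2 at (0,3)

Answer: (0,3)=2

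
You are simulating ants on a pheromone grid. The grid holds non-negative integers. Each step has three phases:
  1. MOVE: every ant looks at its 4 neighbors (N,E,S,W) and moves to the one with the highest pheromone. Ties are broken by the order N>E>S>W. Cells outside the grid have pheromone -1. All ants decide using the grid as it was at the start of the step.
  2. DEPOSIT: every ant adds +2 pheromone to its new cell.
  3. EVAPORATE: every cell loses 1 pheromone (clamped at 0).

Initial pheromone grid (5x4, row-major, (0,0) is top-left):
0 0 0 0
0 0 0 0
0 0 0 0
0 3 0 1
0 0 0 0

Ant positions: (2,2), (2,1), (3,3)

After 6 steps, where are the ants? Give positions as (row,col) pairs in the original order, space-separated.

Step 1: ant0:(2,2)->N->(1,2) | ant1:(2,1)->S->(3,1) | ant2:(3,3)->N->(2,3)
  grid max=4 at (3,1)
Step 2: ant0:(1,2)->N->(0,2) | ant1:(3,1)->N->(2,1) | ant2:(2,3)->N->(1,3)
  grid max=3 at (3,1)
Step 3: ant0:(0,2)->E->(0,3) | ant1:(2,1)->S->(3,1) | ant2:(1,3)->N->(0,3)
  grid max=4 at (3,1)
Step 4: ant0:(0,3)->S->(1,3) | ant1:(3,1)->N->(2,1) | ant2:(0,3)->S->(1,3)
  grid max=3 at (1,3)
Step 5: ant0:(1,3)->N->(0,3) | ant1:(2,1)->S->(3,1) | ant2:(1,3)->N->(0,3)
  grid max=5 at (0,3)
Step 6: ant0:(0,3)->S->(1,3) | ant1:(3,1)->N->(2,1) | ant2:(0,3)->S->(1,3)
  grid max=5 at (1,3)

(1,3) (2,1) (1,3)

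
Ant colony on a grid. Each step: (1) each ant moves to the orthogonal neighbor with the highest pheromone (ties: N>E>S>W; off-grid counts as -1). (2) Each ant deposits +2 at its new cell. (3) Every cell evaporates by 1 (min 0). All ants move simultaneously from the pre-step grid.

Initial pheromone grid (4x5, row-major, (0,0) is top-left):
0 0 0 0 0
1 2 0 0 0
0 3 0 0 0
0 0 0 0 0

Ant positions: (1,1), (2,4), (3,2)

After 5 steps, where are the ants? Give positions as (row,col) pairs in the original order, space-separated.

Step 1: ant0:(1,1)->S->(2,1) | ant1:(2,4)->N->(1,4) | ant2:(3,2)->N->(2,2)
  grid max=4 at (2,1)
Step 2: ant0:(2,1)->N->(1,1) | ant1:(1,4)->N->(0,4) | ant2:(2,2)->W->(2,1)
  grid max=5 at (2,1)
Step 3: ant0:(1,1)->S->(2,1) | ant1:(0,4)->S->(1,4) | ant2:(2,1)->N->(1,1)
  grid max=6 at (2,1)
Step 4: ant0:(2,1)->N->(1,1) | ant1:(1,4)->N->(0,4) | ant2:(1,1)->S->(2,1)
  grid max=7 at (2,1)
Step 5: ant0:(1,1)->S->(2,1) | ant1:(0,4)->S->(1,4) | ant2:(2,1)->N->(1,1)
  grid max=8 at (2,1)

(2,1) (1,4) (1,1)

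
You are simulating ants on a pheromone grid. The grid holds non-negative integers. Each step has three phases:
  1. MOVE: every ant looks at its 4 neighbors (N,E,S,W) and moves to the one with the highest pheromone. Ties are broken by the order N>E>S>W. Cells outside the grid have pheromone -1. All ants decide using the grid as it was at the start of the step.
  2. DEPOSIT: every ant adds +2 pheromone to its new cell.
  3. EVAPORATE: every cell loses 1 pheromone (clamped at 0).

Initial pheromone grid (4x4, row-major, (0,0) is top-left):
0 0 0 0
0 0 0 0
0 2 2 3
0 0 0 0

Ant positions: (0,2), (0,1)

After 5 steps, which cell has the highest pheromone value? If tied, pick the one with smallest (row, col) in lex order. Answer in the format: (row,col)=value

Step 1: ant0:(0,2)->E->(0,3) | ant1:(0,1)->E->(0,2)
  grid max=2 at (2,3)
Step 2: ant0:(0,3)->W->(0,2) | ant1:(0,2)->E->(0,3)
  grid max=2 at (0,2)
Step 3: ant0:(0,2)->E->(0,3) | ant1:(0,3)->W->(0,2)
  grid max=3 at (0,2)
Step 4: ant0:(0,3)->W->(0,2) | ant1:(0,2)->E->(0,3)
  grid max=4 at (0,2)
Step 5: ant0:(0,2)->E->(0,3) | ant1:(0,3)->W->(0,2)
  grid max=5 at (0,2)
Final grid:
  0 0 5 5
  0 0 0 0
  0 0 0 0
  0 0 0 0
Max pheromone 5 at (0,2)

Answer: (0,2)=5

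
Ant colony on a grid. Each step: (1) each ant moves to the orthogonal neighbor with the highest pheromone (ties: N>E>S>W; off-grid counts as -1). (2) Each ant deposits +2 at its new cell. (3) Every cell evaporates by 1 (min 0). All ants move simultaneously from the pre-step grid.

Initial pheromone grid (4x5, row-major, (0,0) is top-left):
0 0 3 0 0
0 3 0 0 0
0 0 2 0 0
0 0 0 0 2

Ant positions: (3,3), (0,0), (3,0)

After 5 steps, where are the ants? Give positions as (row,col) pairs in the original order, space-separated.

Step 1: ant0:(3,3)->E->(3,4) | ant1:(0,0)->E->(0,1) | ant2:(3,0)->N->(2,0)
  grid max=3 at (3,4)
Step 2: ant0:(3,4)->N->(2,4) | ant1:(0,1)->E->(0,2) | ant2:(2,0)->N->(1,0)
  grid max=3 at (0,2)
Step 3: ant0:(2,4)->S->(3,4) | ant1:(0,2)->E->(0,3) | ant2:(1,0)->E->(1,1)
  grid max=3 at (3,4)
Step 4: ant0:(3,4)->N->(2,4) | ant1:(0,3)->W->(0,2) | ant2:(1,1)->N->(0,1)
  grid max=3 at (0,2)
Step 5: ant0:(2,4)->S->(3,4) | ant1:(0,2)->W->(0,1) | ant2:(0,1)->E->(0,2)
  grid max=4 at (0,2)

(3,4) (0,1) (0,2)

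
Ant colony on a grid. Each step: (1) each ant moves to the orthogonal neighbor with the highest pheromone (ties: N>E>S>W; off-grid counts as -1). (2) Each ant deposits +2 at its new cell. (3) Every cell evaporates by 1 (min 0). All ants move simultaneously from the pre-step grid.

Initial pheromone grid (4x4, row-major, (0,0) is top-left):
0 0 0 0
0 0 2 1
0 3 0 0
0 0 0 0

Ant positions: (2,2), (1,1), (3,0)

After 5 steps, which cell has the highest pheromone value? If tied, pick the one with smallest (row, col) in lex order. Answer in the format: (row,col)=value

Answer: (2,1)=14

Derivation:
Step 1: ant0:(2,2)->W->(2,1) | ant1:(1,1)->S->(2,1) | ant2:(3,0)->N->(2,0)
  grid max=6 at (2,1)
Step 2: ant0:(2,1)->W->(2,0) | ant1:(2,1)->W->(2,0) | ant2:(2,0)->E->(2,1)
  grid max=7 at (2,1)
Step 3: ant0:(2,0)->E->(2,1) | ant1:(2,0)->E->(2,1) | ant2:(2,1)->W->(2,0)
  grid max=10 at (2,1)
Step 4: ant0:(2,1)->W->(2,0) | ant1:(2,1)->W->(2,0) | ant2:(2,0)->E->(2,1)
  grid max=11 at (2,1)
Step 5: ant0:(2,0)->E->(2,1) | ant1:(2,0)->E->(2,1) | ant2:(2,1)->W->(2,0)
  grid max=14 at (2,1)
Final grid:
  0 0 0 0
  0 0 0 0
  9 14 0 0
  0 0 0 0
Max pheromone 14 at (2,1)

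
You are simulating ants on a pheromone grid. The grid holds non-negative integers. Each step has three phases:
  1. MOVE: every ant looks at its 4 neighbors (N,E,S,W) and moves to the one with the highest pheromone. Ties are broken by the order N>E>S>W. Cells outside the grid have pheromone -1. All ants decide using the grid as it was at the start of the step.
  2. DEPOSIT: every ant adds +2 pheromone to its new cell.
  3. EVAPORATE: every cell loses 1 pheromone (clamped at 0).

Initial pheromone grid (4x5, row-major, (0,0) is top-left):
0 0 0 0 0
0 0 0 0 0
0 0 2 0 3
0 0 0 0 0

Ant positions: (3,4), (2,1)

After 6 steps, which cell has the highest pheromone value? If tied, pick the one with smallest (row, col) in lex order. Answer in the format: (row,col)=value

Step 1: ant0:(3,4)->N->(2,4) | ant1:(2,1)->E->(2,2)
  grid max=4 at (2,4)
Step 2: ant0:(2,4)->N->(1,4) | ant1:(2,2)->N->(1,2)
  grid max=3 at (2,4)
Step 3: ant0:(1,4)->S->(2,4) | ant1:(1,2)->S->(2,2)
  grid max=4 at (2,4)
Step 4: ant0:(2,4)->N->(1,4) | ant1:(2,2)->N->(1,2)
  grid max=3 at (2,4)
Step 5: ant0:(1,4)->S->(2,4) | ant1:(1,2)->S->(2,2)
  grid max=4 at (2,4)
Step 6: ant0:(2,4)->N->(1,4) | ant1:(2,2)->N->(1,2)
  grid max=3 at (2,4)
Final grid:
  0 0 0 0 0
  0 0 1 0 1
  0 0 2 0 3
  0 0 0 0 0
Max pheromone 3 at (2,4)

Answer: (2,4)=3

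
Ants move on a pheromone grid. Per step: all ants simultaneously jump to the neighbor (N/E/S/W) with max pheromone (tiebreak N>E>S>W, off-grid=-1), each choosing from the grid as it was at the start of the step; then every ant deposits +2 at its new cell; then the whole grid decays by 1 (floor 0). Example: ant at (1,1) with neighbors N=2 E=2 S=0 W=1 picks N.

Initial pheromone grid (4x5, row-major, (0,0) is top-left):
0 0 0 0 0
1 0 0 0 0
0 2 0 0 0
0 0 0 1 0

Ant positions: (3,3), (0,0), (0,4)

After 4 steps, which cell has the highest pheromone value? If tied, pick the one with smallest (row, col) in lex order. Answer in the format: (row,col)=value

Step 1: ant0:(3,3)->N->(2,3) | ant1:(0,0)->S->(1,0) | ant2:(0,4)->S->(1,4)
  grid max=2 at (1,0)
Step 2: ant0:(2,3)->N->(1,3) | ant1:(1,0)->N->(0,0) | ant2:(1,4)->N->(0,4)
  grid max=1 at (0,0)
Step 3: ant0:(1,3)->N->(0,3) | ant1:(0,0)->S->(1,0) | ant2:(0,4)->S->(1,4)
  grid max=2 at (1,0)
Step 4: ant0:(0,3)->E->(0,4) | ant1:(1,0)->N->(0,0) | ant2:(1,4)->N->(0,4)
  grid max=3 at (0,4)
Final grid:
  1 0 0 0 3
  1 0 0 0 0
  0 0 0 0 0
  0 0 0 0 0
Max pheromone 3 at (0,4)

Answer: (0,4)=3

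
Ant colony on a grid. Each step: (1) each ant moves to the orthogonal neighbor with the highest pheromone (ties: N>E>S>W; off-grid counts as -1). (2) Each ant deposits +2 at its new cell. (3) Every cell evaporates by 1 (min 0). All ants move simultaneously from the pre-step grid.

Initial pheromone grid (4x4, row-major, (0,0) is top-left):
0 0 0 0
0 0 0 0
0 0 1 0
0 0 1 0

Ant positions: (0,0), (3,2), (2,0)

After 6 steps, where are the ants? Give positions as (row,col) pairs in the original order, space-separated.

Step 1: ant0:(0,0)->E->(0,1) | ant1:(3,2)->N->(2,2) | ant2:(2,0)->N->(1,0)
  grid max=2 at (2,2)
Step 2: ant0:(0,1)->E->(0,2) | ant1:(2,2)->N->(1,2) | ant2:(1,0)->N->(0,0)
  grid max=1 at (0,0)
Step 3: ant0:(0,2)->S->(1,2) | ant1:(1,2)->N->(0,2) | ant2:(0,0)->E->(0,1)
  grid max=2 at (0,2)
Step 4: ant0:(1,2)->N->(0,2) | ant1:(0,2)->S->(1,2) | ant2:(0,1)->E->(0,2)
  grid max=5 at (0,2)
Step 5: ant0:(0,2)->S->(1,2) | ant1:(1,2)->N->(0,2) | ant2:(0,2)->S->(1,2)
  grid max=6 at (0,2)
Step 6: ant0:(1,2)->N->(0,2) | ant1:(0,2)->S->(1,2) | ant2:(1,2)->N->(0,2)
  grid max=9 at (0,2)

(0,2) (1,2) (0,2)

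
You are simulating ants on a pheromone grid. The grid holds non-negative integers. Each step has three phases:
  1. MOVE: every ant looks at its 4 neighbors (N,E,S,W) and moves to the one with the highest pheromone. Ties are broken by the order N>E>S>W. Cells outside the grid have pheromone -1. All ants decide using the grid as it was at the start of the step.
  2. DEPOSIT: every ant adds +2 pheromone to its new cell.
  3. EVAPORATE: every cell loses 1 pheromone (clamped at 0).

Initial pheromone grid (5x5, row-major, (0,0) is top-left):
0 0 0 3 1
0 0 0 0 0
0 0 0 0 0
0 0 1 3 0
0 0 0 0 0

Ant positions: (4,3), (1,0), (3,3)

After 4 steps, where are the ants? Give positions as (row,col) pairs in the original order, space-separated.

Step 1: ant0:(4,3)->N->(3,3) | ant1:(1,0)->N->(0,0) | ant2:(3,3)->W->(3,2)
  grid max=4 at (3,3)
Step 2: ant0:(3,3)->W->(3,2) | ant1:(0,0)->E->(0,1) | ant2:(3,2)->E->(3,3)
  grid max=5 at (3,3)
Step 3: ant0:(3,2)->E->(3,3) | ant1:(0,1)->E->(0,2) | ant2:(3,3)->W->(3,2)
  grid max=6 at (3,3)
Step 4: ant0:(3,3)->W->(3,2) | ant1:(0,2)->E->(0,3) | ant2:(3,2)->E->(3,3)
  grid max=7 at (3,3)

(3,2) (0,3) (3,3)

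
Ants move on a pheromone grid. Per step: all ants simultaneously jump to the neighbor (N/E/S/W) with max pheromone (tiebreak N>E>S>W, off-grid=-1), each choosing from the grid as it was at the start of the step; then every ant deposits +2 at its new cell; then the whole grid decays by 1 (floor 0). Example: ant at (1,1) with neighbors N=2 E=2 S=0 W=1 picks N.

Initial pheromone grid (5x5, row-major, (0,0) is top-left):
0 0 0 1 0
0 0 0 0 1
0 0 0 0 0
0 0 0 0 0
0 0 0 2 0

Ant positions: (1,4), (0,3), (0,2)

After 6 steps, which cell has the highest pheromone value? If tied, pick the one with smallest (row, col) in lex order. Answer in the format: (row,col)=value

Step 1: ant0:(1,4)->N->(0,4) | ant1:(0,3)->E->(0,4) | ant2:(0,2)->E->(0,3)
  grid max=3 at (0,4)
Step 2: ant0:(0,4)->W->(0,3) | ant1:(0,4)->W->(0,3) | ant2:(0,3)->E->(0,4)
  grid max=5 at (0,3)
Step 3: ant0:(0,3)->E->(0,4) | ant1:(0,3)->E->(0,4) | ant2:(0,4)->W->(0,3)
  grid max=7 at (0,4)
Step 4: ant0:(0,4)->W->(0,3) | ant1:(0,4)->W->(0,3) | ant2:(0,3)->E->(0,4)
  grid max=9 at (0,3)
Step 5: ant0:(0,3)->E->(0,4) | ant1:(0,3)->E->(0,4) | ant2:(0,4)->W->(0,3)
  grid max=11 at (0,4)
Step 6: ant0:(0,4)->W->(0,3) | ant1:(0,4)->W->(0,3) | ant2:(0,3)->E->(0,4)
  grid max=13 at (0,3)
Final grid:
  0 0 0 13 12
  0 0 0 0 0
  0 0 0 0 0
  0 0 0 0 0
  0 0 0 0 0
Max pheromone 13 at (0,3)

Answer: (0,3)=13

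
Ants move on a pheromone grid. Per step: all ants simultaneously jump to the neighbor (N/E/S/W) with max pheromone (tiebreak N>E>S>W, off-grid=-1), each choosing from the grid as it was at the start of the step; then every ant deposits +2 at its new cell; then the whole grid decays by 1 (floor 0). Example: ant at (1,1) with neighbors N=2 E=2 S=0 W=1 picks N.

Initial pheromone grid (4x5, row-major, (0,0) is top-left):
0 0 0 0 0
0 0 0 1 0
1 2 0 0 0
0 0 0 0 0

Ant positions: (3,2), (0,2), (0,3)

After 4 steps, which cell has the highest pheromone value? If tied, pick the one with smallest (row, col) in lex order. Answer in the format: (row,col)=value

Answer: (1,3)=5

Derivation:
Step 1: ant0:(3,2)->N->(2,2) | ant1:(0,2)->E->(0,3) | ant2:(0,3)->S->(1,3)
  grid max=2 at (1,3)
Step 2: ant0:(2,2)->W->(2,1) | ant1:(0,3)->S->(1,3) | ant2:(1,3)->N->(0,3)
  grid max=3 at (1,3)
Step 3: ant0:(2,1)->N->(1,1) | ant1:(1,3)->N->(0,3) | ant2:(0,3)->S->(1,3)
  grid max=4 at (1,3)
Step 4: ant0:(1,1)->S->(2,1) | ant1:(0,3)->S->(1,3) | ant2:(1,3)->N->(0,3)
  grid max=5 at (1,3)
Final grid:
  0 0 0 4 0
  0 0 0 5 0
  0 2 0 0 0
  0 0 0 0 0
Max pheromone 5 at (1,3)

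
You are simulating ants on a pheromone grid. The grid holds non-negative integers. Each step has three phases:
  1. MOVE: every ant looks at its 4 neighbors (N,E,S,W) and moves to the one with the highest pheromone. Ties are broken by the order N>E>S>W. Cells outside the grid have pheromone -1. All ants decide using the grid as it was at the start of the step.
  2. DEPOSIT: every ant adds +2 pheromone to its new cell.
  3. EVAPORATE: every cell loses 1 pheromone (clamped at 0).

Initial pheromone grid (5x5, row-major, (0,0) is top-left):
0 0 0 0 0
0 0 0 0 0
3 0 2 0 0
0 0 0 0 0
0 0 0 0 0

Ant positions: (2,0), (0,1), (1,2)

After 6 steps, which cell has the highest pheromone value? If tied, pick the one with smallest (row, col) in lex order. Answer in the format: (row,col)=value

Answer: (2,0)=3

Derivation:
Step 1: ant0:(2,0)->N->(1,0) | ant1:(0,1)->E->(0,2) | ant2:(1,2)->S->(2,2)
  grid max=3 at (2,2)
Step 2: ant0:(1,0)->S->(2,0) | ant1:(0,2)->E->(0,3) | ant2:(2,2)->N->(1,2)
  grid max=3 at (2,0)
Step 3: ant0:(2,0)->N->(1,0) | ant1:(0,3)->E->(0,4) | ant2:(1,2)->S->(2,2)
  grid max=3 at (2,2)
Step 4: ant0:(1,0)->S->(2,0) | ant1:(0,4)->S->(1,4) | ant2:(2,2)->N->(1,2)
  grid max=3 at (2,0)
Step 5: ant0:(2,0)->N->(1,0) | ant1:(1,4)->N->(0,4) | ant2:(1,2)->S->(2,2)
  grid max=3 at (2,2)
Step 6: ant0:(1,0)->S->(2,0) | ant1:(0,4)->S->(1,4) | ant2:(2,2)->N->(1,2)
  grid max=3 at (2,0)
Final grid:
  0 0 0 0 0
  0 0 1 0 1
  3 0 2 0 0
  0 0 0 0 0
  0 0 0 0 0
Max pheromone 3 at (2,0)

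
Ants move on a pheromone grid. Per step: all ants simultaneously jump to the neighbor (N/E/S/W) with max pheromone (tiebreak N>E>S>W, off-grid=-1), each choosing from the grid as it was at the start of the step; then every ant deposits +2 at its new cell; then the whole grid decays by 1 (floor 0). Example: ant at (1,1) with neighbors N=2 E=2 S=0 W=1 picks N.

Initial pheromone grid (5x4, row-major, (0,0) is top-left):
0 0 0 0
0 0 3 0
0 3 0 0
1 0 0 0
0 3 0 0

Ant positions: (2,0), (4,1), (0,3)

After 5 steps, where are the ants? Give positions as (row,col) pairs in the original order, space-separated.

Step 1: ant0:(2,0)->E->(2,1) | ant1:(4,1)->N->(3,1) | ant2:(0,3)->S->(1,3)
  grid max=4 at (2,1)
Step 2: ant0:(2,1)->S->(3,1) | ant1:(3,1)->N->(2,1) | ant2:(1,3)->W->(1,2)
  grid max=5 at (2,1)
Step 3: ant0:(3,1)->N->(2,1) | ant1:(2,1)->S->(3,1) | ant2:(1,2)->N->(0,2)
  grid max=6 at (2,1)
Step 4: ant0:(2,1)->S->(3,1) | ant1:(3,1)->N->(2,1) | ant2:(0,2)->S->(1,2)
  grid max=7 at (2,1)
Step 5: ant0:(3,1)->N->(2,1) | ant1:(2,1)->S->(3,1) | ant2:(1,2)->N->(0,2)
  grid max=8 at (2,1)

(2,1) (3,1) (0,2)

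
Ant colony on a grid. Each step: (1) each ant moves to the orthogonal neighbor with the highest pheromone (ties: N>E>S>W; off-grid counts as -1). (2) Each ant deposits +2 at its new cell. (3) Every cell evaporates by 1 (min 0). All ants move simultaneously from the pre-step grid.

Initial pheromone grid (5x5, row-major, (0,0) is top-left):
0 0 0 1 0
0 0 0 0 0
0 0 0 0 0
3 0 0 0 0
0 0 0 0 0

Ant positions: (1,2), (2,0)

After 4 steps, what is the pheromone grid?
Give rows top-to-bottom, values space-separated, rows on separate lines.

After step 1: ants at (0,2),(3,0)
  0 0 1 0 0
  0 0 0 0 0
  0 0 0 0 0
  4 0 0 0 0
  0 0 0 0 0
After step 2: ants at (0,3),(2,0)
  0 0 0 1 0
  0 0 0 0 0
  1 0 0 0 0
  3 0 0 0 0
  0 0 0 0 0
After step 3: ants at (0,4),(3,0)
  0 0 0 0 1
  0 0 0 0 0
  0 0 0 0 0
  4 0 0 0 0
  0 0 0 0 0
After step 4: ants at (1,4),(2,0)
  0 0 0 0 0
  0 0 0 0 1
  1 0 0 0 0
  3 0 0 0 0
  0 0 0 0 0

0 0 0 0 0
0 0 0 0 1
1 0 0 0 0
3 0 0 0 0
0 0 0 0 0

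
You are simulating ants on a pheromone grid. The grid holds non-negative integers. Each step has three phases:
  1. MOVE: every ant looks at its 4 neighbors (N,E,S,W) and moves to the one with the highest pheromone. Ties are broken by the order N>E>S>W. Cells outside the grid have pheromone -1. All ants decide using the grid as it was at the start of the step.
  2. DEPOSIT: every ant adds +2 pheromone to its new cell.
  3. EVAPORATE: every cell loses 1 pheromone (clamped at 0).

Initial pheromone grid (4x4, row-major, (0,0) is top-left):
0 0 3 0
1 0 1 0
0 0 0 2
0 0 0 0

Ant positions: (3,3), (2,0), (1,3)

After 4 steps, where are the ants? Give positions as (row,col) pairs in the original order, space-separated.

Step 1: ant0:(3,3)->N->(2,3) | ant1:(2,0)->N->(1,0) | ant2:(1,3)->S->(2,3)
  grid max=5 at (2,3)
Step 2: ant0:(2,3)->N->(1,3) | ant1:(1,0)->N->(0,0) | ant2:(2,3)->N->(1,3)
  grid max=4 at (2,3)
Step 3: ant0:(1,3)->S->(2,3) | ant1:(0,0)->S->(1,0) | ant2:(1,3)->S->(2,3)
  grid max=7 at (2,3)
Step 4: ant0:(2,3)->N->(1,3) | ant1:(1,0)->N->(0,0) | ant2:(2,3)->N->(1,3)
  grid max=6 at (2,3)

(1,3) (0,0) (1,3)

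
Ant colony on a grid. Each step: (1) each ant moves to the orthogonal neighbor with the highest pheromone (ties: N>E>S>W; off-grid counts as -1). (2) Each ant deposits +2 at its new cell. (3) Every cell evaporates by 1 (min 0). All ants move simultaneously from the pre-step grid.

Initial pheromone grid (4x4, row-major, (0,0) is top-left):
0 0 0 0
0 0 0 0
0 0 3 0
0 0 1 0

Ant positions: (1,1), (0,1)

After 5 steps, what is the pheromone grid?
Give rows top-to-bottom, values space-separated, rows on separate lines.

After step 1: ants at (0,1),(0,2)
  0 1 1 0
  0 0 0 0
  0 0 2 0
  0 0 0 0
After step 2: ants at (0,2),(0,1)
  0 2 2 0
  0 0 0 0
  0 0 1 0
  0 0 0 0
After step 3: ants at (0,1),(0,2)
  0 3 3 0
  0 0 0 0
  0 0 0 0
  0 0 0 0
After step 4: ants at (0,2),(0,1)
  0 4 4 0
  0 0 0 0
  0 0 0 0
  0 0 0 0
After step 5: ants at (0,1),(0,2)
  0 5 5 0
  0 0 0 0
  0 0 0 0
  0 0 0 0

0 5 5 0
0 0 0 0
0 0 0 0
0 0 0 0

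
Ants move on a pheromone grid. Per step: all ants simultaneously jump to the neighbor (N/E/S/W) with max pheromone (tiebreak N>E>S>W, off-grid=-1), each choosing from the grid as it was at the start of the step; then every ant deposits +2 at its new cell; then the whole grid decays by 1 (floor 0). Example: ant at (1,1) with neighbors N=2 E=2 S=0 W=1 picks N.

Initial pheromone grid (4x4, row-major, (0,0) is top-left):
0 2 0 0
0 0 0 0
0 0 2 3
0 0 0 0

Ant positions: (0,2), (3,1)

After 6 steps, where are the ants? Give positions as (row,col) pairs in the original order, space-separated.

Step 1: ant0:(0,2)->W->(0,1) | ant1:(3,1)->N->(2,1)
  grid max=3 at (0,1)
Step 2: ant0:(0,1)->E->(0,2) | ant1:(2,1)->E->(2,2)
  grid max=2 at (0,1)
Step 3: ant0:(0,2)->W->(0,1) | ant1:(2,2)->E->(2,3)
  grid max=3 at (0,1)
Step 4: ant0:(0,1)->E->(0,2) | ant1:(2,3)->W->(2,2)
  grid max=2 at (0,1)
Step 5: ant0:(0,2)->W->(0,1) | ant1:(2,2)->E->(2,3)
  grid max=3 at (0,1)
Step 6: ant0:(0,1)->E->(0,2) | ant1:(2,3)->W->(2,2)
  grid max=2 at (0,1)

(0,2) (2,2)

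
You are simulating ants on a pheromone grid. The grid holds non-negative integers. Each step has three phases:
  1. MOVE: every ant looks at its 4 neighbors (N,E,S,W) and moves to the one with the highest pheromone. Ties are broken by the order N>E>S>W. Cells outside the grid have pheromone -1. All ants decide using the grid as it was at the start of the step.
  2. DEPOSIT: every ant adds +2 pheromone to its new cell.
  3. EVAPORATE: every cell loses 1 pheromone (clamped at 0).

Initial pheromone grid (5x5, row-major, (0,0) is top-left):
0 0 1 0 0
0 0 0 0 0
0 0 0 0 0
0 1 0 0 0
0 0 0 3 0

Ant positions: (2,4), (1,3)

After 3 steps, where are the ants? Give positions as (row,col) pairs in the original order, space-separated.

Step 1: ant0:(2,4)->N->(1,4) | ant1:(1,3)->N->(0,3)
  grid max=2 at (4,3)
Step 2: ant0:(1,4)->N->(0,4) | ant1:(0,3)->E->(0,4)
  grid max=3 at (0,4)
Step 3: ant0:(0,4)->S->(1,4) | ant1:(0,4)->S->(1,4)
  grid max=3 at (1,4)

(1,4) (1,4)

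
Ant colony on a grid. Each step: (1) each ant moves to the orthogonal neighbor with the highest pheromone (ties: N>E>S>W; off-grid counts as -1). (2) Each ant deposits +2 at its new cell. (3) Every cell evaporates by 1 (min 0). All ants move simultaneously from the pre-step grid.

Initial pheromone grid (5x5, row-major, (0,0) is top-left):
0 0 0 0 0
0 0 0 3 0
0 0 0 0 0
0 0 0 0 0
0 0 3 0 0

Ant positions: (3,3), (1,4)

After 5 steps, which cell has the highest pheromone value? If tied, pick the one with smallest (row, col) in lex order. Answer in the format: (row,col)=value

Answer: (1,3)=8

Derivation:
Step 1: ant0:(3,3)->N->(2,3) | ant1:(1,4)->W->(1,3)
  grid max=4 at (1,3)
Step 2: ant0:(2,3)->N->(1,3) | ant1:(1,3)->S->(2,3)
  grid max=5 at (1,3)
Step 3: ant0:(1,3)->S->(2,3) | ant1:(2,3)->N->(1,3)
  grid max=6 at (1,3)
Step 4: ant0:(2,3)->N->(1,3) | ant1:(1,3)->S->(2,3)
  grid max=7 at (1,3)
Step 5: ant0:(1,3)->S->(2,3) | ant1:(2,3)->N->(1,3)
  grid max=8 at (1,3)
Final grid:
  0 0 0 0 0
  0 0 0 8 0
  0 0 0 5 0
  0 0 0 0 0
  0 0 0 0 0
Max pheromone 8 at (1,3)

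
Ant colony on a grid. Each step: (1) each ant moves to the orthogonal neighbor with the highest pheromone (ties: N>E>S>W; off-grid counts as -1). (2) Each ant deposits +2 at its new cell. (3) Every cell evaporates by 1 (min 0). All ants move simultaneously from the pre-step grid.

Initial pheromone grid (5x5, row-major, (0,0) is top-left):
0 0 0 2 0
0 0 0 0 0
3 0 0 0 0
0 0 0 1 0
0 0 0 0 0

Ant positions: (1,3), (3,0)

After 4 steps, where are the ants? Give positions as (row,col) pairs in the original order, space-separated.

Step 1: ant0:(1,3)->N->(0,3) | ant1:(3,0)->N->(2,0)
  grid max=4 at (2,0)
Step 2: ant0:(0,3)->E->(0,4) | ant1:(2,0)->N->(1,0)
  grid max=3 at (2,0)
Step 3: ant0:(0,4)->W->(0,3) | ant1:(1,0)->S->(2,0)
  grid max=4 at (2,0)
Step 4: ant0:(0,3)->E->(0,4) | ant1:(2,0)->N->(1,0)
  grid max=3 at (2,0)

(0,4) (1,0)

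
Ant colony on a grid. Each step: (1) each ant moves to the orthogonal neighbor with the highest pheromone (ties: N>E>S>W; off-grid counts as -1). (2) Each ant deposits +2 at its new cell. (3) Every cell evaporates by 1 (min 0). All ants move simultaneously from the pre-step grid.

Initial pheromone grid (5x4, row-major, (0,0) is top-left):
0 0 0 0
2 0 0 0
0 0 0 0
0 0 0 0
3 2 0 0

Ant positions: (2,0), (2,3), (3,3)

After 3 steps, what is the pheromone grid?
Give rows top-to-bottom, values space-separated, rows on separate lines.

After step 1: ants at (1,0),(1,3),(2,3)
  0 0 0 0
  3 0 0 1
  0 0 0 1
  0 0 0 0
  2 1 0 0
After step 2: ants at (0,0),(2,3),(1,3)
  1 0 0 0
  2 0 0 2
  0 0 0 2
  0 0 0 0
  1 0 0 0
After step 3: ants at (1,0),(1,3),(2,3)
  0 0 0 0
  3 0 0 3
  0 0 0 3
  0 0 0 0
  0 0 0 0

0 0 0 0
3 0 0 3
0 0 0 3
0 0 0 0
0 0 0 0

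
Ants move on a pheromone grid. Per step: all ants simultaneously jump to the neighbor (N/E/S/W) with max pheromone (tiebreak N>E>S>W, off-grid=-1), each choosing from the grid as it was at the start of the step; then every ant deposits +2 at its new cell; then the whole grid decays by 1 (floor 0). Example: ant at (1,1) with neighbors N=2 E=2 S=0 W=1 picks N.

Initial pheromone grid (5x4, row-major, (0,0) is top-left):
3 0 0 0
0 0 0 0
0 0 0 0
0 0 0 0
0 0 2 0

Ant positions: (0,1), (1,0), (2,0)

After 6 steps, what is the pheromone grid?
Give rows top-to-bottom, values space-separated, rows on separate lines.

After step 1: ants at (0,0),(0,0),(1,0)
  6 0 0 0
  1 0 0 0
  0 0 0 0
  0 0 0 0
  0 0 1 0
After step 2: ants at (1,0),(1,0),(0,0)
  7 0 0 0
  4 0 0 0
  0 0 0 0
  0 0 0 0
  0 0 0 0
After step 3: ants at (0,0),(0,0),(1,0)
  10 0 0 0
  5 0 0 0
  0 0 0 0
  0 0 0 0
  0 0 0 0
After step 4: ants at (1,0),(1,0),(0,0)
  11 0 0 0
  8 0 0 0
  0 0 0 0
  0 0 0 0
  0 0 0 0
After step 5: ants at (0,0),(0,0),(1,0)
  14 0 0 0
  9 0 0 0
  0 0 0 0
  0 0 0 0
  0 0 0 0
After step 6: ants at (1,0),(1,0),(0,0)
  15 0 0 0
  12 0 0 0
  0 0 0 0
  0 0 0 0
  0 0 0 0

15 0 0 0
12 0 0 0
0 0 0 0
0 0 0 0
0 0 0 0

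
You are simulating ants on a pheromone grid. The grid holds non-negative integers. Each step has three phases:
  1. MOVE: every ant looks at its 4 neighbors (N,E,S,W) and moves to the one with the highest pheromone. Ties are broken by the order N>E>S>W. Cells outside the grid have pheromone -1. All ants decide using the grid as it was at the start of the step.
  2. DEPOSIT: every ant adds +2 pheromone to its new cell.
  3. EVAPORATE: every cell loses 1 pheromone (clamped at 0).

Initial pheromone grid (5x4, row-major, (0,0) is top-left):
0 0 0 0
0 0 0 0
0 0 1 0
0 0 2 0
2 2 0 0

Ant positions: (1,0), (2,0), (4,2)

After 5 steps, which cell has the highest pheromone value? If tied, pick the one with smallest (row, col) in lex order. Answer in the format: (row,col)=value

Answer: (0,0)=5

Derivation:
Step 1: ant0:(1,0)->N->(0,0) | ant1:(2,0)->N->(1,0) | ant2:(4,2)->N->(3,2)
  grid max=3 at (3,2)
Step 2: ant0:(0,0)->S->(1,0) | ant1:(1,0)->N->(0,0) | ant2:(3,2)->N->(2,2)
  grid max=2 at (0,0)
Step 3: ant0:(1,0)->N->(0,0) | ant1:(0,0)->S->(1,0) | ant2:(2,2)->S->(3,2)
  grid max=3 at (0,0)
Step 4: ant0:(0,0)->S->(1,0) | ant1:(1,0)->N->(0,0) | ant2:(3,2)->N->(2,2)
  grid max=4 at (0,0)
Step 5: ant0:(1,0)->N->(0,0) | ant1:(0,0)->S->(1,0) | ant2:(2,2)->S->(3,2)
  grid max=5 at (0,0)
Final grid:
  5 0 0 0
  5 0 0 0
  0 0 0 0
  0 0 3 0
  0 0 0 0
Max pheromone 5 at (0,0)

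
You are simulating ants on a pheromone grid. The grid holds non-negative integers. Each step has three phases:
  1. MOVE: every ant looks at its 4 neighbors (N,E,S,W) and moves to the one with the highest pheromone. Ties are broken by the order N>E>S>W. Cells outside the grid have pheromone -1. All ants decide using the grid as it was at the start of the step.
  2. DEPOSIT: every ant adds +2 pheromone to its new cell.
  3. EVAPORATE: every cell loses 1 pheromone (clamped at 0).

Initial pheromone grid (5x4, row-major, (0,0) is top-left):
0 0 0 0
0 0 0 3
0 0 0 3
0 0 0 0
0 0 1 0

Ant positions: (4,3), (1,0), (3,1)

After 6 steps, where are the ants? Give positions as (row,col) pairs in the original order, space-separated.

Step 1: ant0:(4,3)->W->(4,2) | ant1:(1,0)->N->(0,0) | ant2:(3,1)->N->(2,1)
  grid max=2 at (1,3)
Step 2: ant0:(4,2)->N->(3,2) | ant1:(0,0)->E->(0,1) | ant2:(2,1)->N->(1,1)
  grid max=1 at (0,1)
Step 3: ant0:(3,2)->S->(4,2) | ant1:(0,1)->S->(1,1) | ant2:(1,1)->N->(0,1)
  grid max=2 at (0,1)
Step 4: ant0:(4,2)->N->(3,2) | ant1:(1,1)->N->(0,1) | ant2:(0,1)->S->(1,1)
  grid max=3 at (0,1)
Step 5: ant0:(3,2)->S->(4,2) | ant1:(0,1)->S->(1,1) | ant2:(1,1)->N->(0,1)
  grid max=4 at (0,1)
Step 6: ant0:(4,2)->N->(3,2) | ant1:(1,1)->N->(0,1) | ant2:(0,1)->S->(1,1)
  grid max=5 at (0,1)

(3,2) (0,1) (1,1)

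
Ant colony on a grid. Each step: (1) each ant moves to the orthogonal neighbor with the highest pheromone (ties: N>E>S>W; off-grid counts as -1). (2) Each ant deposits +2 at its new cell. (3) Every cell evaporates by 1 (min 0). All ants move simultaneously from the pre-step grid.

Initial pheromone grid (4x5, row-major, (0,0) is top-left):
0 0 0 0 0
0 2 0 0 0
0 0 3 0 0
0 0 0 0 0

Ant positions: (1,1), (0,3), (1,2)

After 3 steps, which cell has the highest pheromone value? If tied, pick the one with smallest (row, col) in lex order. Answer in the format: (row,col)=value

Step 1: ant0:(1,1)->N->(0,1) | ant1:(0,3)->E->(0,4) | ant2:(1,2)->S->(2,2)
  grid max=4 at (2,2)
Step 2: ant0:(0,1)->S->(1,1) | ant1:(0,4)->S->(1,4) | ant2:(2,2)->N->(1,2)
  grid max=3 at (2,2)
Step 3: ant0:(1,1)->E->(1,2) | ant1:(1,4)->N->(0,4) | ant2:(1,2)->S->(2,2)
  grid max=4 at (2,2)
Final grid:
  0 0 0 0 1
  0 1 2 0 0
  0 0 4 0 0
  0 0 0 0 0
Max pheromone 4 at (2,2)

Answer: (2,2)=4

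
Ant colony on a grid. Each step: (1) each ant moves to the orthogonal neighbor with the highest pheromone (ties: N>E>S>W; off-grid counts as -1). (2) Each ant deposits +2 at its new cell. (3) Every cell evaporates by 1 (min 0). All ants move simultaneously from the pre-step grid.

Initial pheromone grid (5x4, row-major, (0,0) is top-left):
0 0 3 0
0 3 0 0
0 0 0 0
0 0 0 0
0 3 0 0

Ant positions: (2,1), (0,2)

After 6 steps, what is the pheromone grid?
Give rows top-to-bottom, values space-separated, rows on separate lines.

After step 1: ants at (1,1),(0,3)
  0 0 2 1
  0 4 0 0
  0 0 0 0
  0 0 0 0
  0 2 0 0
After step 2: ants at (0,1),(0,2)
  0 1 3 0
  0 3 0 0
  0 0 0 0
  0 0 0 0
  0 1 0 0
After step 3: ants at (0,2),(0,1)
  0 2 4 0
  0 2 0 0
  0 0 0 0
  0 0 0 0
  0 0 0 0
After step 4: ants at (0,1),(0,2)
  0 3 5 0
  0 1 0 0
  0 0 0 0
  0 0 0 0
  0 0 0 0
After step 5: ants at (0,2),(0,1)
  0 4 6 0
  0 0 0 0
  0 0 0 0
  0 0 0 0
  0 0 0 0
After step 6: ants at (0,1),(0,2)
  0 5 7 0
  0 0 0 0
  0 0 0 0
  0 0 0 0
  0 0 0 0

0 5 7 0
0 0 0 0
0 0 0 0
0 0 0 0
0 0 0 0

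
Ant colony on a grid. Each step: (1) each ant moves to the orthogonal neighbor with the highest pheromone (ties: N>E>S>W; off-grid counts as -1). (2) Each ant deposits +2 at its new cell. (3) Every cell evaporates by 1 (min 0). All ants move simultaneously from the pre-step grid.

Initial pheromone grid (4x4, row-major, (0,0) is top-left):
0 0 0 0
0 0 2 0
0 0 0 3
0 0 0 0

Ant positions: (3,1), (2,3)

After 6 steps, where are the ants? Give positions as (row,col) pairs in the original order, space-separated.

Step 1: ant0:(3,1)->N->(2,1) | ant1:(2,3)->N->(1,3)
  grid max=2 at (2,3)
Step 2: ant0:(2,1)->N->(1,1) | ant1:(1,3)->S->(2,3)
  grid max=3 at (2,3)
Step 3: ant0:(1,1)->N->(0,1) | ant1:(2,3)->N->(1,3)
  grid max=2 at (2,3)
Step 4: ant0:(0,1)->E->(0,2) | ant1:(1,3)->S->(2,3)
  grid max=3 at (2,3)
Step 5: ant0:(0,2)->E->(0,3) | ant1:(2,3)->N->(1,3)
  grid max=2 at (2,3)
Step 6: ant0:(0,3)->S->(1,3) | ant1:(1,3)->S->(2,3)
  grid max=3 at (2,3)

(1,3) (2,3)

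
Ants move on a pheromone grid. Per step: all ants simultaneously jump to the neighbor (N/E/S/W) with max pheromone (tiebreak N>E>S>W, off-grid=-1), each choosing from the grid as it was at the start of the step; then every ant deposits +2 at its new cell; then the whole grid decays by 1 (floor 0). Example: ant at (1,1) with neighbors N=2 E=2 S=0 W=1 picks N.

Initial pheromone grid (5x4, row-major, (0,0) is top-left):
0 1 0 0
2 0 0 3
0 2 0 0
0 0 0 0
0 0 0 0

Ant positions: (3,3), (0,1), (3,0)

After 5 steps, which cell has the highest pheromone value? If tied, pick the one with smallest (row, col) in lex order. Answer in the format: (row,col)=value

Step 1: ant0:(3,3)->N->(2,3) | ant1:(0,1)->E->(0,2) | ant2:(3,0)->N->(2,0)
  grid max=2 at (1,3)
Step 2: ant0:(2,3)->N->(1,3) | ant1:(0,2)->E->(0,3) | ant2:(2,0)->N->(1,0)
  grid max=3 at (1,3)
Step 3: ant0:(1,3)->N->(0,3) | ant1:(0,3)->S->(1,3) | ant2:(1,0)->N->(0,0)
  grid max=4 at (1,3)
Step 4: ant0:(0,3)->S->(1,3) | ant1:(1,3)->N->(0,3) | ant2:(0,0)->S->(1,0)
  grid max=5 at (1,3)
Step 5: ant0:(1,3)->N->(0,3) | ant1:(0,3)->S->(1,3) | ant2:(1,0)->N->(0,0)
  grid max=6 at (1,3)
Final grid:
  1 0 0 4
  1 0 0 6
  0 0 0 0
  0 0 0 0
  0 0 0 0
Max pheromone 6 at (1,3)

Answer: (1,3)=6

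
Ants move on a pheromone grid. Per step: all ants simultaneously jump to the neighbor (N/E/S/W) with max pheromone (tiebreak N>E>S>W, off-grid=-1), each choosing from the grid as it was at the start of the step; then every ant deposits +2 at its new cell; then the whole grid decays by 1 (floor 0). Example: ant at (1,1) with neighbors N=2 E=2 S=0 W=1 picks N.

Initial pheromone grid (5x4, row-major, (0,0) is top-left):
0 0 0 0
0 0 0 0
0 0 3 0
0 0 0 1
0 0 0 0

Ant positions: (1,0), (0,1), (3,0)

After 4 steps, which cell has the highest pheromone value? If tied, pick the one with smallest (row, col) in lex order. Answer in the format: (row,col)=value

Answer: (0,3)=3

Derivation:
Step 1: ant0:(1,0)->N->(0,0) | ant1:(0,1)->E->(0,2) | ant2:(3,0)->N->(2,0)
  grid max=2 at (2,2)
Step 2: ant0:(0,0)->E->(0,1) | ant1:(0,2)->E->(0,3) | ant2:(2,0)->N->(1,0)
  grid max=1 at (0,1)
Step 3: ant0:(0,1)->E->(0,2) | ant1:(0,3)->S->(1,3) | ant2:(1,0)->N->(0,0)
  grid max=1 at (0,0)
Step 4: ant0:(0,2)->E->(0,3) | ant1:(1,3)->N->(0,3) | ant2:(0,0)->E->(0,1)
  grid max=3 at (0,3)
Final grid:
  0 1 0 3
  0 0 0 0
  0 0 0 0
  0 0 0 0
  0 0 0 0
Max pheromone 3 at (0,3)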